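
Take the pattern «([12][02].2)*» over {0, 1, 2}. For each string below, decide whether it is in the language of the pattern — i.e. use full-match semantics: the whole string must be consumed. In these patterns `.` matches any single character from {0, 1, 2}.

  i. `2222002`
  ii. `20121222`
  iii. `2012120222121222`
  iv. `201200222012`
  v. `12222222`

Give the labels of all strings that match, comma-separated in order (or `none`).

i → no match
ii → match
iii → match
iv → no match
v → match

ii, iii, v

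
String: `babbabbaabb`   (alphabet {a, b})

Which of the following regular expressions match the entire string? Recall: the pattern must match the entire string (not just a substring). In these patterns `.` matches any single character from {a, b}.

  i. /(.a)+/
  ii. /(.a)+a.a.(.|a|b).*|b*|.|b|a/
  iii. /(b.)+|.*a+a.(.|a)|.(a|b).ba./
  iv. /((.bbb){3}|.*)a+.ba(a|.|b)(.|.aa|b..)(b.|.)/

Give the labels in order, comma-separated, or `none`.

iii, iv

i → no match — must end with `a`
ii → no match
iii → match
iv → match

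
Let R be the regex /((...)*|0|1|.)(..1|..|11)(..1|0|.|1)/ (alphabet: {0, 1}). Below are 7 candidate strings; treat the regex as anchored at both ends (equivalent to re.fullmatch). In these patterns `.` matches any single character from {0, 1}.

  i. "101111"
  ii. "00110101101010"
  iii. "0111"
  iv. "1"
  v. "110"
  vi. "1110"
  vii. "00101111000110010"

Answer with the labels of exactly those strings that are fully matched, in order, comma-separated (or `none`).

i, iii, v, vi

i. "101111" → match
ii → no match
iii. "0111" → match
iv. "1" → no match
v. "110" → match
vi. "1110" → match
vii → no match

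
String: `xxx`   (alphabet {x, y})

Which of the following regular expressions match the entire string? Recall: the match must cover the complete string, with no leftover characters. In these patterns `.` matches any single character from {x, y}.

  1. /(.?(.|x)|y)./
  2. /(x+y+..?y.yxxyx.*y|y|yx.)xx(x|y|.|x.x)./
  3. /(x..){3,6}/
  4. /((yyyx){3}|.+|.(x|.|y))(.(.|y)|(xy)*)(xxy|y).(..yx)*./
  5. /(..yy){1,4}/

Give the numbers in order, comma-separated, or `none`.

1 → match
2 → no match
3 → no match
4 → no match
5 → no match — must end with `yy`

1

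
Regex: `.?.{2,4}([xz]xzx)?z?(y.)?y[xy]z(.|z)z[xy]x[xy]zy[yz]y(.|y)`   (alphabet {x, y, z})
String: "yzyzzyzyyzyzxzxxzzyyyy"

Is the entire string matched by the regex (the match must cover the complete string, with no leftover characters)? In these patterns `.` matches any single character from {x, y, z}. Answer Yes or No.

No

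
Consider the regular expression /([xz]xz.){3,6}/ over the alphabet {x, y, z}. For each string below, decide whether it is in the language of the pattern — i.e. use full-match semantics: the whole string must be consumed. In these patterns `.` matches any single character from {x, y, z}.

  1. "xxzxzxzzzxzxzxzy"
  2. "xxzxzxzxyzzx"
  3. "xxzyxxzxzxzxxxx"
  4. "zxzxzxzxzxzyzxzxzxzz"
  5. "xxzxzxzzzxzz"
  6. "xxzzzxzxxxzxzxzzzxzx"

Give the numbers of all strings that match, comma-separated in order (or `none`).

1 → match
2 → no match
3 → no match
4 → match
5 → match
6 → match

1, 4, 5, 6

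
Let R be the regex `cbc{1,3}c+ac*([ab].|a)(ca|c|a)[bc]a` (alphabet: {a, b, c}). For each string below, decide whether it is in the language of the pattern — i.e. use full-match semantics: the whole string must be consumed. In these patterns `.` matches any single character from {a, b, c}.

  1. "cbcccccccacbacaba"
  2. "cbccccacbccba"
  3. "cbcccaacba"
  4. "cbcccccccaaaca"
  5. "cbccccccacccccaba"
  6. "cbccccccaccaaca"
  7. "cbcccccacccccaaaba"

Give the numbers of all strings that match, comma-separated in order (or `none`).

1, 2, 3, 4, 6, 7

1 → match
2 → match
3. "cbcccaacba" → match
4 → match
5 → no match
6 → match
7 → match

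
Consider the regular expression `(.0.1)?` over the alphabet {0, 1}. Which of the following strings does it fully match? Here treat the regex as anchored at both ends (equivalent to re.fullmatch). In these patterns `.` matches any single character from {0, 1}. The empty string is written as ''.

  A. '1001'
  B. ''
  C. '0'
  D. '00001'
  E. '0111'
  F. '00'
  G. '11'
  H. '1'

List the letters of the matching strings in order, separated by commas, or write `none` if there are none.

A, B

A → match
B → match
C → no match
D → no match
E → no match
F → no match
G → no match
H → no match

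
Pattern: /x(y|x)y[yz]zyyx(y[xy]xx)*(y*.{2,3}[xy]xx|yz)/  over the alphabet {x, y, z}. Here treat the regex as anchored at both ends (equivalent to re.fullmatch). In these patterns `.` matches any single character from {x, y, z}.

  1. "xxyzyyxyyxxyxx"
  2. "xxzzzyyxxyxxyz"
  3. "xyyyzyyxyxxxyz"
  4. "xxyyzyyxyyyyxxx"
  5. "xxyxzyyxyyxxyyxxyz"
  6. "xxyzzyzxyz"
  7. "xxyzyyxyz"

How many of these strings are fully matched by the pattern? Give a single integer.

2

1 → no match
2 → no match
3 → match
4 → match
5 → no match
6 → no match
7 → no match
Total matched: 2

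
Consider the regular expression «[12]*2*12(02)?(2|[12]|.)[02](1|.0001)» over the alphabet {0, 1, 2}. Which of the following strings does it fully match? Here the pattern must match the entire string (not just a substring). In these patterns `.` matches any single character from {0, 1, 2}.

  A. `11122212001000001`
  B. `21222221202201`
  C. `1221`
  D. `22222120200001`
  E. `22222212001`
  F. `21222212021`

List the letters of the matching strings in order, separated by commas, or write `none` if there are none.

A → no match
B → match
C → no match
D → match
E → match
F → match

B, D, E, F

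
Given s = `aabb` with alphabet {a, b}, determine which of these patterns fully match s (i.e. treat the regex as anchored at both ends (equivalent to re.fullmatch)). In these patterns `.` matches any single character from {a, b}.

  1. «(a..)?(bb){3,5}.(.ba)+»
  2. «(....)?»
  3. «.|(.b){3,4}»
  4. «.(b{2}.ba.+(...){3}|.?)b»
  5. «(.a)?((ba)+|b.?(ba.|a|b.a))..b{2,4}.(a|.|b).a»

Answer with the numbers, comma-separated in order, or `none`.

2

1 → no match — must end with `ba`
2 → match
3 → no match
4 → no match
5 → no match — must end with `a`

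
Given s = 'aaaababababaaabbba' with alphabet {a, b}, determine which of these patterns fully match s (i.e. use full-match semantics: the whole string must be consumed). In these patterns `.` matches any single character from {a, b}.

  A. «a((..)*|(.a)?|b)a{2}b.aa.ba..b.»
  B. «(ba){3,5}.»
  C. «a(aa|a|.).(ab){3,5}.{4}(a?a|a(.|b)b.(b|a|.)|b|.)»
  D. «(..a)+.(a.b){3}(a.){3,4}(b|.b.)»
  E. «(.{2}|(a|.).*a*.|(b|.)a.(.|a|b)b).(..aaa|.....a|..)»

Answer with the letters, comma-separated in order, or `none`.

A → no match
B → no match — must start with 'ba'
C → match
D → no match
E → match

C, E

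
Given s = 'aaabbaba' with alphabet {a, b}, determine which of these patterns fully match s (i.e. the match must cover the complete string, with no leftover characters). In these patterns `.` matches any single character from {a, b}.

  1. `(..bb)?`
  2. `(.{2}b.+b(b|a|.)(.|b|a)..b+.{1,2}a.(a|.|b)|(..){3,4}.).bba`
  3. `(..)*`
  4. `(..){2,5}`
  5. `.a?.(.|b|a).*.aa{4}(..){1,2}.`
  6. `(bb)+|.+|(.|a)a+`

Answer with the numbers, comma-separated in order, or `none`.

1 → no match
2 → no match — must end with 'bba'
3 → match
4 → match
5 → no match
6 → match

3, 4, 6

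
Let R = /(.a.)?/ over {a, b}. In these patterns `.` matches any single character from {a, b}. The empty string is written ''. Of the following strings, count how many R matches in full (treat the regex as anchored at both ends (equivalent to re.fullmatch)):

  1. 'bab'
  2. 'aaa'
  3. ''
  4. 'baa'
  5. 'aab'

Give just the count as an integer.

1 → match
2 → match
3 → match
4 → match
5 → match
Total matched: 5

5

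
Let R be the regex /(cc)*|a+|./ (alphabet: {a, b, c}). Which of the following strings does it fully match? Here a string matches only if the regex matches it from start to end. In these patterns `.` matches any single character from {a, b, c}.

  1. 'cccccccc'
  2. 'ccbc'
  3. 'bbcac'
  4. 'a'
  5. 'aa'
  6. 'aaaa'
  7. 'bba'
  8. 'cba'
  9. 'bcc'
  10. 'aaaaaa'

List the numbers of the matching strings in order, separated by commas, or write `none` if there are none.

1 → match
2 → no match
3 → no match
4 → match
5 → match
6 → match
7 → no match
8 → no match
9 → no match
10 → match

1, 4, 5, 6, 10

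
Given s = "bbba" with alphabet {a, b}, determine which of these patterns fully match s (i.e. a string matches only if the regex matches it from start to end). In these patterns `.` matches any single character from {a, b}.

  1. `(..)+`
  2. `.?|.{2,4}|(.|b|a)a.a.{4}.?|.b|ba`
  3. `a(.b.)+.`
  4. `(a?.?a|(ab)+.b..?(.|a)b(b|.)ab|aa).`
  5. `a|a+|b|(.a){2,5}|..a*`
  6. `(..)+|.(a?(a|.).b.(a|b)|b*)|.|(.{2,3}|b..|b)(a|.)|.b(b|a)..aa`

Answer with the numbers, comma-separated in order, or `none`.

1 → match
2 → match
3 → no match — must start with "a"
4 → no match
5 → no match
6 → match

1, 2, 6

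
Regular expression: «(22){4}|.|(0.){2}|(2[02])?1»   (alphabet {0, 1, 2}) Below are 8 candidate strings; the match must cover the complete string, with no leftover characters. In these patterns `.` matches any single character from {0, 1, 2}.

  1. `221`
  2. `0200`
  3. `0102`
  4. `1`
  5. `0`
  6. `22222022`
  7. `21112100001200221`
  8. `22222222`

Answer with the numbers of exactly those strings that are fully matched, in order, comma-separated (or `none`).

1 → match
2 → match
3 → match
4 → match
5 → match
6 → no match
7 → no match
8 → match

1, 2, 3, 4, 5, 8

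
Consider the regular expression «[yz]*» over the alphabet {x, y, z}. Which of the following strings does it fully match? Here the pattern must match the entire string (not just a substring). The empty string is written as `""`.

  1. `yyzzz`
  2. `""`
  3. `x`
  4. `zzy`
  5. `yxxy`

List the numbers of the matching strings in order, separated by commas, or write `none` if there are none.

1, 2, 4

1 → match
2 → match
3 → no match
4 → match
5 → no match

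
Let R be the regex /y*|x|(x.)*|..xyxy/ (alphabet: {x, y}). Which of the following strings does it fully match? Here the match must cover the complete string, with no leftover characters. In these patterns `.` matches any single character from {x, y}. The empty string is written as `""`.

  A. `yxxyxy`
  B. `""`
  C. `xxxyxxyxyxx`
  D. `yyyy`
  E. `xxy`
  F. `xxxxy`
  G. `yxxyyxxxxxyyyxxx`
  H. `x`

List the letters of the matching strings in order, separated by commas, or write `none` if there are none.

A → match
B → match
C → no match
D → match
E → no match
F → no match
G → no match
H → match

A, B, D, H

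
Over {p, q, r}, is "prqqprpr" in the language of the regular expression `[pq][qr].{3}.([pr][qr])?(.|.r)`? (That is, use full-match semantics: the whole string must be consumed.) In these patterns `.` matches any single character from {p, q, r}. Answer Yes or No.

Yes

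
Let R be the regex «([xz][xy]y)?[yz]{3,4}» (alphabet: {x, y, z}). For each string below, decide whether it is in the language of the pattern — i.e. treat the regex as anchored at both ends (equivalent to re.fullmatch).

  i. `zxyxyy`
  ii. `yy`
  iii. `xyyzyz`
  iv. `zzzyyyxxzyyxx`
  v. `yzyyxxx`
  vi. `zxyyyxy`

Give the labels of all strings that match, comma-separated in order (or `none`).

i → no match
ii → no match
iii → match
iv → no match
v → no match
vi → no match

iii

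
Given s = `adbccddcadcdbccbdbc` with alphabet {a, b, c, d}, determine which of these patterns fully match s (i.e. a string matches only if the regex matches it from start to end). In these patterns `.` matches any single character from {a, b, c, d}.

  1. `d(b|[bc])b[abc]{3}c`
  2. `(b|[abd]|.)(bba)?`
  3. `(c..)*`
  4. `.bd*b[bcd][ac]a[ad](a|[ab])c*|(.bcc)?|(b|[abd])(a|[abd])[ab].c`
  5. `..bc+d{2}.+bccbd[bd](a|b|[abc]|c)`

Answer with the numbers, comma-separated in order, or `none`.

5

1 → no match — must start with `d`
2 → no match
3 → no match
4 → no match
5 → match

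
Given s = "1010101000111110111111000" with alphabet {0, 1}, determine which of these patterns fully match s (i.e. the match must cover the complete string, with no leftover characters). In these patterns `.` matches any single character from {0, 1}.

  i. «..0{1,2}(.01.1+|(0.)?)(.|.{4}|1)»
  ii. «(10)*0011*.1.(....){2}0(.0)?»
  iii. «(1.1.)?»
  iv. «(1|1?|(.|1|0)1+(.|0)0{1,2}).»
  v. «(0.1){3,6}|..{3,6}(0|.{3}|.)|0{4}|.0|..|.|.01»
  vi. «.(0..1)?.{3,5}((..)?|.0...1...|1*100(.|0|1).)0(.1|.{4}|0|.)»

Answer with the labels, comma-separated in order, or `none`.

i → no match
ii → match
iii → no match
iv → no match
v → no match
vi → no match

ii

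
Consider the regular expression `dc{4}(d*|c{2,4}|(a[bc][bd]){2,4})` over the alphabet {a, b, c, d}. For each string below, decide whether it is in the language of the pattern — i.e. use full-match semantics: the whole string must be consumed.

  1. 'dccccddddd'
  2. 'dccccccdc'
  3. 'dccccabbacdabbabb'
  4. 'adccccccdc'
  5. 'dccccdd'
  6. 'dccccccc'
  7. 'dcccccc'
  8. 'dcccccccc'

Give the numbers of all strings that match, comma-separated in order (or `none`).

1 → match
2 → no match
3 → match
4 → no match — must start with 'dc'
5 → match
6 → match
7 → match
8 → match

1, 3, 5, 6, 7, 8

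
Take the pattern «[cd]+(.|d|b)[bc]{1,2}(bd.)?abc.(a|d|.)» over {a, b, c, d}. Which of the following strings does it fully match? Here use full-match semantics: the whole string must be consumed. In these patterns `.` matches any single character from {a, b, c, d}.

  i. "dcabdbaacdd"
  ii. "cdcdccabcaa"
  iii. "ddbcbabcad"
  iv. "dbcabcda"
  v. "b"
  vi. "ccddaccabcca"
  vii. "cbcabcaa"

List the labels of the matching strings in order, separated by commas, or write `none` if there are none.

i → no match
ii → match
iii → match
iv → match
v → no match
vi → match
vii → match

ii, iii, iv, vi, vii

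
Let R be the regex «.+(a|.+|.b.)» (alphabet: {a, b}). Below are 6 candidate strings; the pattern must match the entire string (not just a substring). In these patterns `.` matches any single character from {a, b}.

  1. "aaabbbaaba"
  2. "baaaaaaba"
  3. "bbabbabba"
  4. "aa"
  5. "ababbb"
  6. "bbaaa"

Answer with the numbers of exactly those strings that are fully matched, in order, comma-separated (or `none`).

1. "aaabbbaaba" → match
2. "baaaaaaba" → match
3. "bbabbabba" → match
4. "aa" → match
5. "ababbb" → match
6. "bbaaa" → match

1, 2, 3, 4, 5, 6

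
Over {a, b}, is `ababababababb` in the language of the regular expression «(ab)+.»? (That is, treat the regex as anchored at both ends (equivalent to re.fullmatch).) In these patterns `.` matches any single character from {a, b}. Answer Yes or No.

Yes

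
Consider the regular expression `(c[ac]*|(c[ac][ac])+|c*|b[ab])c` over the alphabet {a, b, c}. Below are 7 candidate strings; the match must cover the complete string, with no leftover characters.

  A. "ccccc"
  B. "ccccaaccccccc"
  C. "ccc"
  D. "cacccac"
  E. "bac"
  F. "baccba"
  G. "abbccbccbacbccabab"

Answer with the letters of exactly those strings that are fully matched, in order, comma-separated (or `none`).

A, B, C, D, E

A. "ccccc" → match
B → match
C. "ccc" → match
D. "cacccac" → match
E. "bac" → match
F. "baccba" → no match — must end with "c"
G → no match — must end with "c"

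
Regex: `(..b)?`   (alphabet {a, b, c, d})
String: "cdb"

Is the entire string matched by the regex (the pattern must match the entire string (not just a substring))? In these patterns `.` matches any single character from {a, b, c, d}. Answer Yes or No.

Yes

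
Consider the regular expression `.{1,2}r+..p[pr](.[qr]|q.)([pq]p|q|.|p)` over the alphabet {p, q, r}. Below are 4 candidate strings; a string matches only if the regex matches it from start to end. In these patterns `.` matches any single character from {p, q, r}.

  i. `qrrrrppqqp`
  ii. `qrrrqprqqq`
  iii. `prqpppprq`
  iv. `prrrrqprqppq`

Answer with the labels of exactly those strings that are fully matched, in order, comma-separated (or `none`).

i, ii, iii

i → match
ii → match
iii → match
iv → no match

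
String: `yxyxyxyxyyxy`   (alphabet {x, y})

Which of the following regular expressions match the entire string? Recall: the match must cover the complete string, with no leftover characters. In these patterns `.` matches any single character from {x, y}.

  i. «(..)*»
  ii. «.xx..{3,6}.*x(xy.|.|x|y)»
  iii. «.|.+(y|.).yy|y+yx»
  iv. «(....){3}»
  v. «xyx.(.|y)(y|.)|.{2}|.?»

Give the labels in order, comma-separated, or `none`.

i → match
ii → no match
iii → no match
iv → match
v → no match

i, iv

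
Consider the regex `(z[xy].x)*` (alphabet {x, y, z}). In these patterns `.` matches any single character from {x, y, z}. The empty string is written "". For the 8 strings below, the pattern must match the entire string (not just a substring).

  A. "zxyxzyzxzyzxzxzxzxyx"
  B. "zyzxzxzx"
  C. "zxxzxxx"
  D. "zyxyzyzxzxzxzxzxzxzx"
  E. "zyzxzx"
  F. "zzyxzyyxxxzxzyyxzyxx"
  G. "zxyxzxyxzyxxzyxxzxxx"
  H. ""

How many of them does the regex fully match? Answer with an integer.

4

A → match
B. "zyzxzxzx" → match
C. "zxxzxxx" → no match
D → no match
E. "zyzxzx" → no match
F → no match
G → match
H. "" → match
Total matched: 4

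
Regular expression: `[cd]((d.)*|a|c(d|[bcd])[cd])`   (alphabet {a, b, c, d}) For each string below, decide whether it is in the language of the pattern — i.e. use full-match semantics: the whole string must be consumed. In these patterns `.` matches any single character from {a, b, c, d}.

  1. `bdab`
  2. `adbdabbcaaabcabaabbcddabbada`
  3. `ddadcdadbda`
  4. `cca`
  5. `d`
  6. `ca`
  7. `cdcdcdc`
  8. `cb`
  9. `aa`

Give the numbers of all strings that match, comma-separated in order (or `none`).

1 → no match
2 → no match
3 → match
4 → no match
5 → match
6 → match
7 → match
8 → no match
9 → no match

3, 5, 6, 7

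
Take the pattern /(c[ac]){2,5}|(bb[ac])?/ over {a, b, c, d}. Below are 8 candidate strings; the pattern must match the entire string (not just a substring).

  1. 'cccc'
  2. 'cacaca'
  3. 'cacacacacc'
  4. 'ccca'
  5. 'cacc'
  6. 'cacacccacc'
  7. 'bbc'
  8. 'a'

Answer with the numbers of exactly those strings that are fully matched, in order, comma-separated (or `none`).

1, 2, 3, 4, 5, 6, 7

1 → match
2 → match
3 → match
4 → match
5 → match
6 → match
7 → match
8 → no match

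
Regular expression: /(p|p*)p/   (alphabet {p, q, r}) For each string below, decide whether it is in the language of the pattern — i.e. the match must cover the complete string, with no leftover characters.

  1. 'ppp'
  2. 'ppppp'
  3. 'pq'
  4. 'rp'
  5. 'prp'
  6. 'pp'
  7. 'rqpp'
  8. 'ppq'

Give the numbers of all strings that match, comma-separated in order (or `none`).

1 → match
2 → match
3 → no match — must end with 'p'
4 → no match
5 → no match
6 → match
7 → no match
8 → no match — must end with 'p'

1, 2, 6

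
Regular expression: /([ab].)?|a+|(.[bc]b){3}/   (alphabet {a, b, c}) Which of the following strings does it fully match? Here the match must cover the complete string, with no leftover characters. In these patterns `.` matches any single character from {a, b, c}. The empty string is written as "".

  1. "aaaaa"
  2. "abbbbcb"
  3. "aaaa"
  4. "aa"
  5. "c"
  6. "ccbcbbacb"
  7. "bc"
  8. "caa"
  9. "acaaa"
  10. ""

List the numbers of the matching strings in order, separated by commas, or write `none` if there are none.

1, 3, 4, 6, 7, 10

1 → match
2 → no match
3 → match
4 → match
5 → no match
6 → match
7 → match
8 → no match
9 → no match
10 → match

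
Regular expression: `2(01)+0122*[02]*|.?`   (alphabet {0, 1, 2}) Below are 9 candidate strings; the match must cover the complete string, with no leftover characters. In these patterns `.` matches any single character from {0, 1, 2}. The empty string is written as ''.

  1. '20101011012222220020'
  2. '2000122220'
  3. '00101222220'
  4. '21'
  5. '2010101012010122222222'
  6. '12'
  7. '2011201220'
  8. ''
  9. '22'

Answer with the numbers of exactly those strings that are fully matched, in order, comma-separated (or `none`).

1 → no match
2 → no match
3 → no match
4 → no match
5 → no match
6 → no match
7 → no match
8 → match
9 → no match

8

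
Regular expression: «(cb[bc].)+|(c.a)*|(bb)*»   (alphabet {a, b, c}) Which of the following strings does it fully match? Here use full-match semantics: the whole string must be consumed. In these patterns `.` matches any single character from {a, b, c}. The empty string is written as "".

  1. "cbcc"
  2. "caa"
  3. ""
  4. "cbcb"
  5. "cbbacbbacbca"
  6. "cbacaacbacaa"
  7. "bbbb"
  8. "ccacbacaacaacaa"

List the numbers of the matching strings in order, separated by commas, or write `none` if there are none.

1. "cbcc" → match
2. "caa" → match
3. "" → match
4. "cbcb" → match
5. "cbbacbbacbca" → match
6. "cbacaacbacaa" → match
7. "bbbb" → match
8 → match

1, 2, 3, 4, 5, 6, 7, 8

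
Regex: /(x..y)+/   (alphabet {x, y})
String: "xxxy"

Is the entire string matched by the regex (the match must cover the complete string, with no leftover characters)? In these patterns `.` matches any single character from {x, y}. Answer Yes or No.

Yes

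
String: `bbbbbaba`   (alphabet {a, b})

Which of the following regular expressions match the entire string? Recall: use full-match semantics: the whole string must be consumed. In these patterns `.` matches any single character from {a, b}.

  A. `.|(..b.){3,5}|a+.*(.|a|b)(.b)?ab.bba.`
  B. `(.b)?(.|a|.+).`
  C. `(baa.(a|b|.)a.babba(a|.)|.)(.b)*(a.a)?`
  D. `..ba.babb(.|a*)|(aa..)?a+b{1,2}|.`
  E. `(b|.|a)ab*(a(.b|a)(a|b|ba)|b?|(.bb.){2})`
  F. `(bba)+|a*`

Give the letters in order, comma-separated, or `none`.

A → no match
B → match
C → match
D → no match
E → no match
F → no match

B, C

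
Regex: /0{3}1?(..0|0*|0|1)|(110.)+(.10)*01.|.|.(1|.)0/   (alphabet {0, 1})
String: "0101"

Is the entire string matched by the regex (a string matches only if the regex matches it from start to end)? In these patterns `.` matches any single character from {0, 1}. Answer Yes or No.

No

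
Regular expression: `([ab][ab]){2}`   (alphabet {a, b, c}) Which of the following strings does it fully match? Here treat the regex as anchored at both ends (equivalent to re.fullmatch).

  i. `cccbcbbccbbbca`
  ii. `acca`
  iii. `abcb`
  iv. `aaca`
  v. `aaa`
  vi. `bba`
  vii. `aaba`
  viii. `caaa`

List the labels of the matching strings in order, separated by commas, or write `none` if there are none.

i → no match
ii. `acca` → no match
iii. `abcb` → no match
iv. `aaca` → no match
v. `aaa` → no match
vi. `bba` → no match
vii. `aaba` → match
viii. `caaa` → no match

vii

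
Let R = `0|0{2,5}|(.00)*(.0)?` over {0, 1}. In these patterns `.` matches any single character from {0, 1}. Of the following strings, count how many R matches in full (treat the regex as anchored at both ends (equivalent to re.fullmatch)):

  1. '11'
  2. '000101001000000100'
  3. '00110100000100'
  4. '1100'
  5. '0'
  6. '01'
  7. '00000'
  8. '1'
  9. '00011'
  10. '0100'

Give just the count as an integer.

2

1 → no match
2 → no match
3 → no match
4 → no match
5 → match
6 → no match
7 → match
8 → no match
9 → no match
10 → no match
Total matched: 2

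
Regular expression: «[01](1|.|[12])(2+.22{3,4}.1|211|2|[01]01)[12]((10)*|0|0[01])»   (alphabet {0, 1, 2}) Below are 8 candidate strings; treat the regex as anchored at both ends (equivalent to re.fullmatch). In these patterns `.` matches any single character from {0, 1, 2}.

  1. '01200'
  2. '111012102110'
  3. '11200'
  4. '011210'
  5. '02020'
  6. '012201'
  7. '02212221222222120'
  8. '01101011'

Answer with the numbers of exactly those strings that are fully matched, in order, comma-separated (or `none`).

6

1 → no match
2 → no match
3 → no match
4 → no match
5 → no match
6 → match
7 → no match
8 → no match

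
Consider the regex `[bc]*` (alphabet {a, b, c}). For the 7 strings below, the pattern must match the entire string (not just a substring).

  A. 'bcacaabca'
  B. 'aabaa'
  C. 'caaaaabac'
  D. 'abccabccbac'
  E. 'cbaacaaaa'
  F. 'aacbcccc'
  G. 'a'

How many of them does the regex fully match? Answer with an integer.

A → no match
B → no match
C → no match
D → no match
E → no match
F → no match
G → no match
Total matched: 0

0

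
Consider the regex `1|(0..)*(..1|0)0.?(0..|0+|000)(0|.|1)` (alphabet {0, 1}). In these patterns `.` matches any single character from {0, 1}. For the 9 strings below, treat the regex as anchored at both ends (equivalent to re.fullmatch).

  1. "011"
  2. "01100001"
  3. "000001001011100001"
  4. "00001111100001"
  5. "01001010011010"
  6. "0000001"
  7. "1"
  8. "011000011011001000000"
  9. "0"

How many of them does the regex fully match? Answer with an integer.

5

1 → no match
2 → match
3 → no match
4 → match
5 → no match
6 → match
7 → match
8 → match
9 → no match
Total matched: 5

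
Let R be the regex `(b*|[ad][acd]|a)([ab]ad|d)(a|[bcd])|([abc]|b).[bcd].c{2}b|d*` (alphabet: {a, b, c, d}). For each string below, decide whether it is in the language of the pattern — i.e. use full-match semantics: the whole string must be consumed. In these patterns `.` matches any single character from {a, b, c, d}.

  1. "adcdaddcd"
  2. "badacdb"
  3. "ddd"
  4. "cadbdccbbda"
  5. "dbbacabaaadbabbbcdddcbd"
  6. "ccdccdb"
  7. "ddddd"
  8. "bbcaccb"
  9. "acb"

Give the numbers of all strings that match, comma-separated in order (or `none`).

3, 7, 8

1 → no match
2 → no match
3 → match
4 → no match
5 → no match
6 → no match
7 → match
8 → match
9 → no match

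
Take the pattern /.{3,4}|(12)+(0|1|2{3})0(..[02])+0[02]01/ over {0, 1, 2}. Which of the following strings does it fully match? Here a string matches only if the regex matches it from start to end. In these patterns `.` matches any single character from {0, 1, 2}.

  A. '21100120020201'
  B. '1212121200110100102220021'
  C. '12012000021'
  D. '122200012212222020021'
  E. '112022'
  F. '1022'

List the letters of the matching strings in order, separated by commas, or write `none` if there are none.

A → no match
B → no match
C. '12012000021' → no match
D → no match
E. '112022' → no match
F. '1022' → match

F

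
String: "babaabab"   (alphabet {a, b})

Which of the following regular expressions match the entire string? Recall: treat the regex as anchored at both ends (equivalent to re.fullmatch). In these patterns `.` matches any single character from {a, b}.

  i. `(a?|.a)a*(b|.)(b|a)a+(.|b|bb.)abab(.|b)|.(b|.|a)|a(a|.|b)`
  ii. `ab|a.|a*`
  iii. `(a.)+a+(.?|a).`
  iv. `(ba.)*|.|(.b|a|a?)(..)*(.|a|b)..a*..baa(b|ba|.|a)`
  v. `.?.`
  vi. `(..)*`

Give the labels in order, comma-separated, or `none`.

vi

i → no match
ii → no match
iii → no match — must start with "a"
iv → no match
v → no match
vi → match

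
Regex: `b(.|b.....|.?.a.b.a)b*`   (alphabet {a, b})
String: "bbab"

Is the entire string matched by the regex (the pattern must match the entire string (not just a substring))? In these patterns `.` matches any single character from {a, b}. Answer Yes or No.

No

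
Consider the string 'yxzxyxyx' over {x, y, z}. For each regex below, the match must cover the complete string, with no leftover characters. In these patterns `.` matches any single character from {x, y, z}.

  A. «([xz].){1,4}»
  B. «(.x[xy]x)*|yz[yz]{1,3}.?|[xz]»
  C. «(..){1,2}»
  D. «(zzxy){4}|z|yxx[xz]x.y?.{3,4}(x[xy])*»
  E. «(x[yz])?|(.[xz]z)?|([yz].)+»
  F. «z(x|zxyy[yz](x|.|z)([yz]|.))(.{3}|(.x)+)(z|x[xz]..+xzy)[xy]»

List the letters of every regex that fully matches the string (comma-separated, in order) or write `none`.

E

A → no match
B → no match
C → no match
D → no match
E → match
F → no match — must start with 'z'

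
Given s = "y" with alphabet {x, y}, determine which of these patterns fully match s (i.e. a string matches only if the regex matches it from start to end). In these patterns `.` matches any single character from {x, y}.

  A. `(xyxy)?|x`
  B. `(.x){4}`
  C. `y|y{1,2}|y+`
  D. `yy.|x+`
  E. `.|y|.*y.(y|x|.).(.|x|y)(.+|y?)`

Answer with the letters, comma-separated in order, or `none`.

C, E

A → no match
B → no match — must end with "x"
C → match
D → no match
E → match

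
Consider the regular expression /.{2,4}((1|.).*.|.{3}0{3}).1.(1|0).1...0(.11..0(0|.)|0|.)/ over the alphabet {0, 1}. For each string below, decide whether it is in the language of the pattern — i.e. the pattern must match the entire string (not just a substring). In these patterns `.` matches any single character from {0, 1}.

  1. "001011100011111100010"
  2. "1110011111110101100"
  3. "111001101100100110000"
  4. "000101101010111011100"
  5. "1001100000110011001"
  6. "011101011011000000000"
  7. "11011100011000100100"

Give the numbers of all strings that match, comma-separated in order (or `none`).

2, 3, 7

1 → no match
2 → match
3 → match
4 → no match
5 → no match
6 → no match
7 → match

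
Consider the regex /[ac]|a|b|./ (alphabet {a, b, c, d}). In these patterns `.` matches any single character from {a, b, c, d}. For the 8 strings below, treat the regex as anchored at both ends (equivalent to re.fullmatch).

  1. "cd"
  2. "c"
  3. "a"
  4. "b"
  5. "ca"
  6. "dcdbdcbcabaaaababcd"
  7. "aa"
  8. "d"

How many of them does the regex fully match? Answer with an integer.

1 → no match
2 → match
3 → match
4 → match
5 → no match
6 → no match
7 → no match
8 → match
Total matched: 4

4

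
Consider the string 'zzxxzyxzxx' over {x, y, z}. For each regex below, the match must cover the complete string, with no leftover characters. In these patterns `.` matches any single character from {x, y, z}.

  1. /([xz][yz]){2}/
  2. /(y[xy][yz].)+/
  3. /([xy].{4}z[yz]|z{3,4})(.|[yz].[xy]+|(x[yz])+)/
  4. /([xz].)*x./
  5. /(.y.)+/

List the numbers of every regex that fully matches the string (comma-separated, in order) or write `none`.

1 → no match
2 → no match — must start with 'y'
3 → no match
4 → match
5 → no match

4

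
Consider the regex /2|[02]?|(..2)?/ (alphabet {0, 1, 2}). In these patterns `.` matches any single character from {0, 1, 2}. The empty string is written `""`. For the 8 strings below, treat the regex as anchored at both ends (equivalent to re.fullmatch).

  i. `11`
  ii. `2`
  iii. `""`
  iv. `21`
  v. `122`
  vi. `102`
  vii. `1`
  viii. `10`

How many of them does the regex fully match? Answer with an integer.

4

i → no match
ii → match
iii → match
iv → no match
v → match
vi → match
vii → no match
viii → no match
Total matched: 4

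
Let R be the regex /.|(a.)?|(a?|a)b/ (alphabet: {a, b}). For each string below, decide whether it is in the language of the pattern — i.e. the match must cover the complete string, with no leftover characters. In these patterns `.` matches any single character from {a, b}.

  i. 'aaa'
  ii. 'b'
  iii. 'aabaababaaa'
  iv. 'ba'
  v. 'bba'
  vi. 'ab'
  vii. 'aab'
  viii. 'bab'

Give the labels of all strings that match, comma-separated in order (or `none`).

ii, vi

i → no match
ii → match
iii → no match
iv → no match
v → no match
vi → match
vii → no match
viii → no match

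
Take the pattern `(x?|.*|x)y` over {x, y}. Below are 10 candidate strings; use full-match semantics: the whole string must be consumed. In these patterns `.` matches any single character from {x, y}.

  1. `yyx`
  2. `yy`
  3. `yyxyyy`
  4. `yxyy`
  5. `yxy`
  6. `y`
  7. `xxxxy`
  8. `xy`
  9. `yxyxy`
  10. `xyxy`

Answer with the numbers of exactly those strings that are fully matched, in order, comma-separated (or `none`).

2, 3, 4, 5, 6, 7, 8, 9, 10

1 → no match — must end with `y`
2 → match
3 → match
4 → match
5 → match
6 → match
7 → match
8 → match
9 → match
10 → match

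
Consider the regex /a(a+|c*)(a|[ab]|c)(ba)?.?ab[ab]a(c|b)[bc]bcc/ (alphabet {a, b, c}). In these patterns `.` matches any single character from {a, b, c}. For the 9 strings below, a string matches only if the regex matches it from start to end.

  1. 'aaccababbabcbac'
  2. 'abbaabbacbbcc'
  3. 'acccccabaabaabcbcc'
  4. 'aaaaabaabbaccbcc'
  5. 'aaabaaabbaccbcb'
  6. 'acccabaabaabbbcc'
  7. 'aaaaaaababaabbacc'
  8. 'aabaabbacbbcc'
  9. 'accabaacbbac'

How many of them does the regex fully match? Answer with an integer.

5

1 → no match — must end with 'bcc'
2 → match
3 → match
4 → match
5 → no match — must end with 'bcc'
6 → match
7 → no match — must end with 'bcc'
8 → match
9 → no match — must end with 'bcc'
Total matched: 5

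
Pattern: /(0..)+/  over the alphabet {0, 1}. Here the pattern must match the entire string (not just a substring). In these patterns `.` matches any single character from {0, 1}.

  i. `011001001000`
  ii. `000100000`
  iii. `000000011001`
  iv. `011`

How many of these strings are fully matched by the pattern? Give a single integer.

3

i. `011001001000` → match
ii. `000100000` → no match
iii. `000000011001` → match
iv. `011` → match
Total matched: 3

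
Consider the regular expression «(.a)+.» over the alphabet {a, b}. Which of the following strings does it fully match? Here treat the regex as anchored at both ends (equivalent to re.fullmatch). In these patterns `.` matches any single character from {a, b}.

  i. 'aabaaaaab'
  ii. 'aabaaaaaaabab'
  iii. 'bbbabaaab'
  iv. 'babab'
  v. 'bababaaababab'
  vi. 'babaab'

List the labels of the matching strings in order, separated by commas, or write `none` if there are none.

i → match
ii → match
iii → no match
iv → match
v → match
vi → no match

i, ii, iv, v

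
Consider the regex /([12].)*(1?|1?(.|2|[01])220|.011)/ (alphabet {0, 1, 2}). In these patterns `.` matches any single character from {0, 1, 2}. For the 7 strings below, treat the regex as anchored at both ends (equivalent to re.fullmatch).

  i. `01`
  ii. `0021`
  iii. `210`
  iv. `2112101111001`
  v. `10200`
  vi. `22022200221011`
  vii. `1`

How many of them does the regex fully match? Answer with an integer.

i → no match
ii → no match
iii → no match
iv → no match
v → no match
vi → no match
vii → match
Total matched: 1

1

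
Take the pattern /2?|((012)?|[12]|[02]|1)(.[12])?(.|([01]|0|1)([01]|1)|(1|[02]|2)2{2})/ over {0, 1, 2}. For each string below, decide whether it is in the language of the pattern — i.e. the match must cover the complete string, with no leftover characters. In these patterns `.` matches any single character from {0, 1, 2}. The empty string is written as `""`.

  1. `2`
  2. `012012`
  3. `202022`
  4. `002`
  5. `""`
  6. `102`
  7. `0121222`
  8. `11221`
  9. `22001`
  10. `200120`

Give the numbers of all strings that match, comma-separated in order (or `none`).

1 → match
2 → match
3 → match
4 → no match
5 → match
6 → no match
7 → no match
8 → no match
9 → no match
10 → no match

1, 2, 3, 5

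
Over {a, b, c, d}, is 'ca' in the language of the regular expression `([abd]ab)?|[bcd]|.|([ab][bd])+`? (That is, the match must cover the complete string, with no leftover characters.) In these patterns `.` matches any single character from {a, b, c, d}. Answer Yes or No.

No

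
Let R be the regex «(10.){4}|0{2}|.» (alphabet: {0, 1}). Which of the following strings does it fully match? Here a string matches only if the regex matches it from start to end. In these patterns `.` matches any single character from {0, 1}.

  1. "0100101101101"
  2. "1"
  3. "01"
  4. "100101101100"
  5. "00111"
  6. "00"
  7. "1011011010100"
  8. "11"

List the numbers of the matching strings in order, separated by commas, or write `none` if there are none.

2, 4, 6

1 → no match
2 → match
3 → no match
4 → match
5 → no match
6 → match
7 → no match
8 → no match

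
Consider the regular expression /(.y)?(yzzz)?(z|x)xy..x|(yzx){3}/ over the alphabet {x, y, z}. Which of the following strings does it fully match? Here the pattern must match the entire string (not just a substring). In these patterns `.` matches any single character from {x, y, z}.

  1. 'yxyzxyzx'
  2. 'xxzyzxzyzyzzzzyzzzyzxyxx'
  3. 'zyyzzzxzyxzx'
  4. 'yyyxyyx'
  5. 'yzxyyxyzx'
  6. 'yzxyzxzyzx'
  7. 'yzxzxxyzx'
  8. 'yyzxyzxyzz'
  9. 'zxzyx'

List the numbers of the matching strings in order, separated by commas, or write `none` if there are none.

none

1 → no match
2 → no match
3 → no match
4 → no match
5 → no match
6 → no match
7 → no match
8 → no match
9 → no match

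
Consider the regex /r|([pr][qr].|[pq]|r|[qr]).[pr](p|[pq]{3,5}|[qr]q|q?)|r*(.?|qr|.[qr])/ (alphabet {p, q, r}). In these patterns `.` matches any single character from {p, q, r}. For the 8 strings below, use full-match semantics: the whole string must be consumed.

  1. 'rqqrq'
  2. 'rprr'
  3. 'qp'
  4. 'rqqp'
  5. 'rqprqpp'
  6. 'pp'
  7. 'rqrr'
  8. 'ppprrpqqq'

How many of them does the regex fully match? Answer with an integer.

0

1 → no match
2 → no match
3 → no match
4 → no match
5 → no match
6 → no match
7 → no match
8 → no match
Total matched: 0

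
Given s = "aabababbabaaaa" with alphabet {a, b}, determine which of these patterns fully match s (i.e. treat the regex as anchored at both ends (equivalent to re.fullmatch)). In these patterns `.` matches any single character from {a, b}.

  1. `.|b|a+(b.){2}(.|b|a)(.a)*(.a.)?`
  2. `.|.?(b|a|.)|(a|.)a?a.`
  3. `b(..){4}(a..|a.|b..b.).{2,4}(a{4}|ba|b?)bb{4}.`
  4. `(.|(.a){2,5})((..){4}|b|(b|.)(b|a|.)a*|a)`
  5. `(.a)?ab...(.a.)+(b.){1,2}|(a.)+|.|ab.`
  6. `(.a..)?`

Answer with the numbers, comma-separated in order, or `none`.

1 → match
2 → no match
3 → no match — must start with "b"
4 → match
5 → no match
6 → no match

1, 4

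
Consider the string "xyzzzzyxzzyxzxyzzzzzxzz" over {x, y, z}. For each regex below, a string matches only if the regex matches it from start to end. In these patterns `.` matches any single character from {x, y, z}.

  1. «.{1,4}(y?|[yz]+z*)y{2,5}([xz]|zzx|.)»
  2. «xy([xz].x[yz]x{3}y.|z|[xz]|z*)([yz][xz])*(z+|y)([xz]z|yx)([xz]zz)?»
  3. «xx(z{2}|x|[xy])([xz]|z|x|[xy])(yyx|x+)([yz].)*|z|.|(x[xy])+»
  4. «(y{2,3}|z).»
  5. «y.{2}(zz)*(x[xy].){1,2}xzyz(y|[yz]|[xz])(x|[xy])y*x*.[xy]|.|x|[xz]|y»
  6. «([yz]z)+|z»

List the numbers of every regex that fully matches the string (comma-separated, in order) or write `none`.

2

1 → no match
2 → match
3 → no match
4 → no match
5 → no match
6 → no match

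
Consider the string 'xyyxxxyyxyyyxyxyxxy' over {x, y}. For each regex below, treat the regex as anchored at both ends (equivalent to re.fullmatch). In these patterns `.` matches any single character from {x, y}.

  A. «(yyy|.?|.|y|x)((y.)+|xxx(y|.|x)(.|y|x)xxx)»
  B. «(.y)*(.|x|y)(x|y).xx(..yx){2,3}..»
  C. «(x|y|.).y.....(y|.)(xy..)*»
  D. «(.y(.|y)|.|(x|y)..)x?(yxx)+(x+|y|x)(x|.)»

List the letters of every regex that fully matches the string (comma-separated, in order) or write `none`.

A → no match
B → match
C → no match
D → no match

B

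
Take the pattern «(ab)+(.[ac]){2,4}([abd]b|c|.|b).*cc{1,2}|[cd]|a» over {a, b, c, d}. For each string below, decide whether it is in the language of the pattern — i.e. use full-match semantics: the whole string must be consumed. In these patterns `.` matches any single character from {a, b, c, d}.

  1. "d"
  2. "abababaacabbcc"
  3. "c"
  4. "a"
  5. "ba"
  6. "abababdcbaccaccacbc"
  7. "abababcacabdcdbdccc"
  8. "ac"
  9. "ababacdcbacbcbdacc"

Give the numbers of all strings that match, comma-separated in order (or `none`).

1, 2, 3, 4, 7, 9

1 → match
2 → match
3 → match
4 → match
5 → no match
6 → no match
7 → match
8 → no match
9 → match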